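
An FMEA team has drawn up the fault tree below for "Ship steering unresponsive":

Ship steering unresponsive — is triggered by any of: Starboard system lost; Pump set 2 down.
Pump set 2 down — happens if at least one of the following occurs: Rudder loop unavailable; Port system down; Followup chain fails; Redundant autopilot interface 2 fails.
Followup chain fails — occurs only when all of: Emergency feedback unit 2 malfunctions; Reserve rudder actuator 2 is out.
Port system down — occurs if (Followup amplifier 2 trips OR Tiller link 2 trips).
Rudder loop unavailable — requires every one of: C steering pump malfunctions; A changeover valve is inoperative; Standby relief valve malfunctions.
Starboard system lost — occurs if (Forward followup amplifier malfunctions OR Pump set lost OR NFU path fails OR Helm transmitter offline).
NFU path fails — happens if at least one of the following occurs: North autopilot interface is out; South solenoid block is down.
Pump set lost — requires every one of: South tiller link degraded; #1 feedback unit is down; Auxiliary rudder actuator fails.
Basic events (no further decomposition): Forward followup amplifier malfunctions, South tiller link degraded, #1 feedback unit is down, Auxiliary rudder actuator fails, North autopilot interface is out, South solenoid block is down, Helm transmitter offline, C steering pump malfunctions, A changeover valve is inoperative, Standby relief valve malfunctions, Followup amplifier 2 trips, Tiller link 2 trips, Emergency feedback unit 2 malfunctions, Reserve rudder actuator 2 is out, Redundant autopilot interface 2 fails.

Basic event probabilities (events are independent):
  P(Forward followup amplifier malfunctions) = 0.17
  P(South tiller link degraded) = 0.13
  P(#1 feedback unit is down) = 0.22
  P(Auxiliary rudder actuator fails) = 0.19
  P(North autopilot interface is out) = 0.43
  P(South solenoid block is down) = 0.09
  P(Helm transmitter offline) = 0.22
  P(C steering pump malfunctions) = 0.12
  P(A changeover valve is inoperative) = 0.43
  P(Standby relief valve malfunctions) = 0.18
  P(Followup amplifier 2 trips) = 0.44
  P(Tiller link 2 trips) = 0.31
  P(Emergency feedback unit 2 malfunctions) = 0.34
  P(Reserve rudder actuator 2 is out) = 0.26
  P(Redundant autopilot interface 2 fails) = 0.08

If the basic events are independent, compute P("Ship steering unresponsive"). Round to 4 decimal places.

0.8928

P(Pump set lost) [AND] = 0.13 × 0.22 × 0.19 = 0.005434
P(NFU path fails) [OR] = 1 − (1−0.43) × (1−0.09) = 0.481300
P(Starboard system lost) [OR] = 1 − (1−0.17) × (1−0.005434) × (1−0.481300) × (1−0.22) = 0.666018
P(Rudder loop unavailable) [AND] = 0.12 × 0.43 × 0.18 = 0.009288
P(Port system down) [OR] = 1 − (1−0.44) × (1−0.31) = 0.613600
P(Followup chain fails) [AND] = 0.34 × 0.26 = 0.088400
P(Pump set 2 down) [OR] = 1 − (1−0.009288) × (1−0.613600) × (1−0.088400) × (1−0.08) = 0.678947
P(Ship steering unresponsive) [OR] = 1 − (1−0.666018) × (1−0.678947) = 0.892774
Rounded to 4 decimal places: P(Ship steering unresponsive) ≈ 0.8928.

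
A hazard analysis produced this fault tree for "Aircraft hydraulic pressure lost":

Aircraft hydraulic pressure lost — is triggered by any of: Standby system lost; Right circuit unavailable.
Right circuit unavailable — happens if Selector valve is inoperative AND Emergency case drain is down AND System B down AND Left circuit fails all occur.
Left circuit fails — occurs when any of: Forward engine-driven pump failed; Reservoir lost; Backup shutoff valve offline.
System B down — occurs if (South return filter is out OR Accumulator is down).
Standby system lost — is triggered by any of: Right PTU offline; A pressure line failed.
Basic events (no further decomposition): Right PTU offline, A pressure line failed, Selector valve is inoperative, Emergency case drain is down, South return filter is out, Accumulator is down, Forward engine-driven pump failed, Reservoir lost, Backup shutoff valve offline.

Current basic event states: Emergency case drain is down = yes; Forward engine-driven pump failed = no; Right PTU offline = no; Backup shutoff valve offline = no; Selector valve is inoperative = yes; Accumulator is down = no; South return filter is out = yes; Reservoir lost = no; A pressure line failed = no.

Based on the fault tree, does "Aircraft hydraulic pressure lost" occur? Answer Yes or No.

Standby system lost [OR]: Right PTU offline=not, A pressure line failed=not → no input occurs → does not occur.
System B down [OR]: South return filter is out=occurs, Accumulator is down=not → at least one input occurs → occurs.
Left circuit fails [OR]: Forward engine-driven pump failed=not, Reservoir lost=not, Backup shutoff valve offline=not → no input occurs → does not occur.
Right circuit unavailable [AND]: Selector valve is inoperative=occurs, Emergency case drain is down=occurs, System B down=occurs, Left circuit fails=not → not all inputs occur → does not occur.
Aircraft hydraulic pressure lost [OR]: Standby system lost=not, Right circuit unavailable=not → no input occurs → does not occur.

No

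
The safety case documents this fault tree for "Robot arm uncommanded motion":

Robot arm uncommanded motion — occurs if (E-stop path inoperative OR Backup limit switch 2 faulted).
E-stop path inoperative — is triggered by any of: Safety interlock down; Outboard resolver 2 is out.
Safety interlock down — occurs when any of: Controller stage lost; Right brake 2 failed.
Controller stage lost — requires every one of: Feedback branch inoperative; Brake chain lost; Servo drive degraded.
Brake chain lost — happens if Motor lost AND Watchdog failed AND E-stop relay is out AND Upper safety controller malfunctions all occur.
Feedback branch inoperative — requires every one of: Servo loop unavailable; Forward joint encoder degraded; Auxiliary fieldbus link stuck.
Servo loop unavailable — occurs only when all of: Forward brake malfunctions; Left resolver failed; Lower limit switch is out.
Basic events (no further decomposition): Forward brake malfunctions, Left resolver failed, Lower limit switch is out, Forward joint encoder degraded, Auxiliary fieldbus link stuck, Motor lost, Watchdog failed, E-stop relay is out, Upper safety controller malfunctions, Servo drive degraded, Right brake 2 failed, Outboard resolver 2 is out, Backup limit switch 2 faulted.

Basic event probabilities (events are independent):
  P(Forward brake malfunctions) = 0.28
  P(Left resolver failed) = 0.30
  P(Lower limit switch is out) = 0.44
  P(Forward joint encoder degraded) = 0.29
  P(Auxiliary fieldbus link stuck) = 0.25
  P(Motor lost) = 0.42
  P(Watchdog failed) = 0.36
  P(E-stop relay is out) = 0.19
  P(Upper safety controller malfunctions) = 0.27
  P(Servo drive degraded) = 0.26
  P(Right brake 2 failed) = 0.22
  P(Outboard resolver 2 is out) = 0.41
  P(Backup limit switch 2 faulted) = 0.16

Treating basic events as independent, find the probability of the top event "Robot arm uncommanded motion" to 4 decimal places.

0.6134

P(Servo loop unavailable) [AND] = 0.28 × 0.30 × 0.44 = 0.036960
P(Feedback branch inoperative) [AND] = 0.036960 × 0.29 × 0.25 = 0.002680
P(Brake chain lost) [AND] = 0.42 × 0.36 × 0.19 × 0.27 = 0.007757
P(Controller stage lost) [AND] = 0.002680 × 0.007757 × 0.26 = 0.000005
P(Safety interlock down) [OR] = 1 − (1−0.000005) × (1−0.22) = 0.220004
P(E-stop path inoperative) [OR] = 1 − (1−0.220004) × (1−0.41) = 0.539802
P(Robot arm uncommanded motion) [OR] = 1 − (1−0.539802) × (1−0.16) = 0.613434
Rounded to 4 decimal places: P(Robot arm uncommanded motion) ≈ 0.6134.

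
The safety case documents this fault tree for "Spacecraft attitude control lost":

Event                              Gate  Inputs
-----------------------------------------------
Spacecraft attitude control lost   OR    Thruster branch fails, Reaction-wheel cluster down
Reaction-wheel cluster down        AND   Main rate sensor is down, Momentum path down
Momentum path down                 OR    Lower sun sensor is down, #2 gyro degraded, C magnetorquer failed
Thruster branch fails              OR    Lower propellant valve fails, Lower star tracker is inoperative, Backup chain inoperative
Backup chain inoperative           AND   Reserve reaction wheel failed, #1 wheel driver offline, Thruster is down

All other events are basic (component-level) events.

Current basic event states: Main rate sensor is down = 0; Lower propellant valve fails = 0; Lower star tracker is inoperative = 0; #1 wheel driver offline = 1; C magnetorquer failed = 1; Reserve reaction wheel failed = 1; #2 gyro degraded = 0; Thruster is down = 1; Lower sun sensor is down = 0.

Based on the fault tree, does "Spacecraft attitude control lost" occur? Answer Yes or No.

Backup chain inoperative [AND]: Reserve reaction wheel failed=occurs, #1 wheel driver offline=occurs, Thruster is down=occurs → all inputs occur → occurs.
Thruster branch fails [OR]: Lower propellant valve fails=not, Lower star tracker is inoperative=not, Backup chain inoperative=occurs → at least one input occurs → occurs.
Momentum path down [OR]: Lower sun sensor is down=not, #2 gyro degraded=not, C magnetorquer failed=occurs → at least one input occurs → occurs.
Reaction-wheel cluster down [AND]: Main rate sensor is down=not, Momentum path down=occurs → not all inputs occur → does not occur.
Spacecraft attitude control lost [OR]: Thruster branch fails=occurs, Reaction-wheel cluster down=not → at least one input occurs → occurs.

Yes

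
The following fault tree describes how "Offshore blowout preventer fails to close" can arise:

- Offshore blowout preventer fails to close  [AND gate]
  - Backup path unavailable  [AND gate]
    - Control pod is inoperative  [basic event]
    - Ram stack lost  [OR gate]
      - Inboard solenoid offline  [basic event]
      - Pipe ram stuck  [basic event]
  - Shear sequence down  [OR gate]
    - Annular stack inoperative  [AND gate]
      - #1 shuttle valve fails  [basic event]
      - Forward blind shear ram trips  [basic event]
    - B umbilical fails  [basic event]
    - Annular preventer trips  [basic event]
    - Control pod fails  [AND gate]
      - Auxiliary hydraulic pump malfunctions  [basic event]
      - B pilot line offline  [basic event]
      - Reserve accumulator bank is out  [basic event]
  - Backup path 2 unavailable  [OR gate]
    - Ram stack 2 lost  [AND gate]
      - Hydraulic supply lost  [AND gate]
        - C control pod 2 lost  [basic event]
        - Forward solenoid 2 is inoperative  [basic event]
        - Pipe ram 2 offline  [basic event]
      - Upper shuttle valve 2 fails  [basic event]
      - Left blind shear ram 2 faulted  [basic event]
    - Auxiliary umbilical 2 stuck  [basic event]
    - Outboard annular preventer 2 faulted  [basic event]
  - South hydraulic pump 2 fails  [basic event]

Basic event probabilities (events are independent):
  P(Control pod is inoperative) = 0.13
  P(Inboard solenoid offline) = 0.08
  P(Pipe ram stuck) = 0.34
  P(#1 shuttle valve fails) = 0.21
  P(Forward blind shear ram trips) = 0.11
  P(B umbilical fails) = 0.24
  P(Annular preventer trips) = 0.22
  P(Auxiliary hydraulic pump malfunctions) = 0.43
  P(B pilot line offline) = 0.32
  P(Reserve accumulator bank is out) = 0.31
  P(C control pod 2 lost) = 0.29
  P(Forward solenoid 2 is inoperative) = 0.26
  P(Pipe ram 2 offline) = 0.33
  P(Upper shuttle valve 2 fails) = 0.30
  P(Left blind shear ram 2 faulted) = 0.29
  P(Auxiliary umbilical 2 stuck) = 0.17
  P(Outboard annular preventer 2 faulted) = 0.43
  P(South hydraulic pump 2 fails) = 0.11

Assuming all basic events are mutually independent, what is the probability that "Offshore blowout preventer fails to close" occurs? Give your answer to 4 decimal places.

0.0013

P(Ram stack lost) [OR] = 1 − (1−0.08) × (1−0.34) = 0.392800
P(Backup path unavailable) [AND] = 0.13 × 0.392800 = 0.051064
P(Annular stack inoperative) [AND] = 0.21 × 0.11 = 0.023100
P(Control pod fails) [AND] = 0.43 × 0.32 × 0.31 = 0.042656
P(Shear sequence down) [OR] = 1 − (1−0.023100) × (1−0.24) × (1−0.22) × (1−0.042656) = 0.445596
P(Hydraulic supply lost) [AND] = 0.29 × 0.26 × 0.33 = 0.024882
P(Ram stack 2 lost) [AND] = 0.024882 × 0.30 × 0.29 = 0.002165
P(Backup path 2 unavailable) [OR] = 1 − (1−0.002165) × (1−0.17) × (1−0.43) = 0.527924
P(Offshore blowout preventer fails to close) [AND] = 0.051064 × 0.445596 × 0.527924 × 0.11 = 0.001321
Rounded to 4 decimal places: P(Offshore blowout preventer fails to close) ≈ 0.0013.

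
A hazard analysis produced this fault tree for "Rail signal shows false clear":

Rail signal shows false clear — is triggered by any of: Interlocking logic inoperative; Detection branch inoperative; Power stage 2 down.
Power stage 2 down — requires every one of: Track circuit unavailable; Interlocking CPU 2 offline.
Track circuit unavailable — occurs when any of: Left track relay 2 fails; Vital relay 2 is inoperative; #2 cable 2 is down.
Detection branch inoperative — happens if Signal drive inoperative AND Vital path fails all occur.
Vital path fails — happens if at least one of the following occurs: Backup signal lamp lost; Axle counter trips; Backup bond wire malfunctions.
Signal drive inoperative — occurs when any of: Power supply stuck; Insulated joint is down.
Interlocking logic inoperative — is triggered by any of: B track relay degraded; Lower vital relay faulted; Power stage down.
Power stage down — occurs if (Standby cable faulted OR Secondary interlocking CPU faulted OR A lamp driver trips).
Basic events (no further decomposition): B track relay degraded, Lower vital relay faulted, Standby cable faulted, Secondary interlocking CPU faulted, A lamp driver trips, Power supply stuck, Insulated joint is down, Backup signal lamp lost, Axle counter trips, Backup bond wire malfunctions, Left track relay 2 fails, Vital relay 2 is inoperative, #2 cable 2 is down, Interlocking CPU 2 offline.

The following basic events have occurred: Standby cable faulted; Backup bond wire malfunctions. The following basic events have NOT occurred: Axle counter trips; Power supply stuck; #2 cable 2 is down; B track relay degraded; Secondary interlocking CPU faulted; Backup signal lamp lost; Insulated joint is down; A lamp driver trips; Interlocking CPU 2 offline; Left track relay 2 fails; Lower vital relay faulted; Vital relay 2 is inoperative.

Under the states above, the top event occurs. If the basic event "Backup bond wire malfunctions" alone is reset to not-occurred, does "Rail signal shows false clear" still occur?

Counterfactual: set "Backup bond wire malfunctions" to not occurred.
Power stage down [OR]: Standby cable faulted=occurs, Secondary interlocking CPU faulted=not, A lamp driver trips=not → at least one input occurs → occurs.
Interlocking logic inoperative [OR]: B track relay degraded=not, Lower vital relay faulted=not, Power stage down=occurs → at least one input occurs → occurs.
Signal drive inoperative [OR]: Power supply stuck=not, Insulated joint is down=not → no input occurs → does not occur.
Vital path fails [OR]: Backup signal lamp lost=not, Axle counter trips=not, Backup bond wire malfunctions=not → no input occurs → does not occur.
Detection branch inoperative [AND]: Signal drive inoperative=not, Vital path fails=not → not all inputs occur → does not occur.
Track circuit unavailable [OR]: Left track relay 2 fails=not, Vital relay 2 is inoperative=not, #2 cable 2 is down=not → no input occurs → does not occur.
Power stage 2 down [AND]: Track circuit unavailable=not, Interlocking CPU 2 offline=not → not all inputs occur → does not occur.
Rail signal shows false clear [OR]: Interlocking logic inoperative=occurs, Detection branch inoperative=not, Power stage 2 down=not → at least one input occurs → occurs.

Yes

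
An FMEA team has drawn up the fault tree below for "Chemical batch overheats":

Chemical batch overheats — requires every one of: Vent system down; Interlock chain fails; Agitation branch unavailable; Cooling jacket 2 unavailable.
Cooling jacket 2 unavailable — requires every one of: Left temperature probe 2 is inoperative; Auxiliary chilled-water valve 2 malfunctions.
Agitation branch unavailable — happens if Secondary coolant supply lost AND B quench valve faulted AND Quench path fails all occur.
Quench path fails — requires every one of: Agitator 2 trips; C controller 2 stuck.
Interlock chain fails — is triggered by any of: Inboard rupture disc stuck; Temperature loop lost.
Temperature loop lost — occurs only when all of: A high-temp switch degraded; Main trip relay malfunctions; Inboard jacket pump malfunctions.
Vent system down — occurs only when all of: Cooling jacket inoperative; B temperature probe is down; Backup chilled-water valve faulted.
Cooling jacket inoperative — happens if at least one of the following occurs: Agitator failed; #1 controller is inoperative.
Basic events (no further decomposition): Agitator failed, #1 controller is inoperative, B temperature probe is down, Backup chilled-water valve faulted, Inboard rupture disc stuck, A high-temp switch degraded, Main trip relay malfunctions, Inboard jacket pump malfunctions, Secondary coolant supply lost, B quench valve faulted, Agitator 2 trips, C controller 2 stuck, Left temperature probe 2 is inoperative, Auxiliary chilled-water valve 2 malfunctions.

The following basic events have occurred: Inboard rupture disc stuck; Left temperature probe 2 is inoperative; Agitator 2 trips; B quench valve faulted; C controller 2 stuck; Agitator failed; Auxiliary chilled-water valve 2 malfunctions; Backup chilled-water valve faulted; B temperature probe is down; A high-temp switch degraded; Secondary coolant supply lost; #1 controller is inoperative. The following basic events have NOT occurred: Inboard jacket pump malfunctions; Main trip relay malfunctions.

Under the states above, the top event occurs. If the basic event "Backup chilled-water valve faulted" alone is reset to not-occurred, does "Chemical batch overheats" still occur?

No

Counterfactual: set "Backup chilled-water valve faulted" to not occurred.
Cooling jacket inoperative [OR]: Agitator failed=occurs, #1 controller is inoperative=occurs → at least one input occurs → occurs.
Vent system down [AND]: Cooling jacket inoperative=occurs, B temperature probe is down=occurs, Backup chilled-water valve faulted=not → not all inputs occur → does not occur.
Temperature loop lost [AND]: A high-temp switch degraded=occurs, Main trip relay malfunctions=not, Inboard jacket pump malfunctions=not → not all inputs occur → does not occur.
Interlock chain fails [OR]: Inboard rupture disc stuck=occurs, Temperature loop lost=not → at least one input occurs → occurs.
Quench path fails [AND]: Agitator 2 trips=occurs, C controller 2 stuck=occurs → all inputs occur → occurs.
Agitation branch unavailable [AND]: Secondary coolant supply lost=occurs, B quench valve faulted=occurs, Quench path fails=occurs → all inputs occur → occurs.
Cooling jacket 2 unavailable [AND]: Left temperature probe 2 is inoperative=occurs, Auxiliary chilled-water valve 2 malfunctions=occurs → all inputs occur → occurs.
Chemical batch overheats [AND]: Vent system down=not, Interlock chain fails=occurs, Agitation branch unavailable=occurs, Cooling jacket 2 unavailable=occurs → not all inputs occur → does not occur.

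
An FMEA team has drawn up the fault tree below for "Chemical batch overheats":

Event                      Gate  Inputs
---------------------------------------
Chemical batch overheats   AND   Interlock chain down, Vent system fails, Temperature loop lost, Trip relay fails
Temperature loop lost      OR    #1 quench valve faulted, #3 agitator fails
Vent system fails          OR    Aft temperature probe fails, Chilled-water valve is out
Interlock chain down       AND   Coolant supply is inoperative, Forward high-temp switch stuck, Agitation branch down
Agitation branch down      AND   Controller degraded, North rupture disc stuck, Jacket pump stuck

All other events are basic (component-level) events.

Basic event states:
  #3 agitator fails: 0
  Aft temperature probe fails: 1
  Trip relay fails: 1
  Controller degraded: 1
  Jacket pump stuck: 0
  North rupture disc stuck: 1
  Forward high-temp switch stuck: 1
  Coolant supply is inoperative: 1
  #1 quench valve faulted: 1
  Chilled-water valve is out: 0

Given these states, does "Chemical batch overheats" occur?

Agitation branch down [AND]: Controller degraded=occurs, North rupture disc stuck=occurs, Jacket pump stuck=not → not all inputs occur → does not occur.
Interlock chain down [AND]: Coolant supply is inoperative=occurs, Forward high-temp switch stuck=occurs, Agitation branch down=not → not all inputs occur → does not occur.
Vent system fails [OR]: Aft temperature probe fails=occurs, Chilled-water valve is out=not → at least one input occurs → occurs.
Temperature loop lost [OR]: #1 quench valve faulted=occurs, #3 agitator fails=not → at least one input occurs → occurs.
Chemical batch overheats [AND]: Interlock chain down=not, Vent system fails=occurs, Temperature loop lost=occurs, Trip relay fails=occurs → not all inputs occur → does not occur.

No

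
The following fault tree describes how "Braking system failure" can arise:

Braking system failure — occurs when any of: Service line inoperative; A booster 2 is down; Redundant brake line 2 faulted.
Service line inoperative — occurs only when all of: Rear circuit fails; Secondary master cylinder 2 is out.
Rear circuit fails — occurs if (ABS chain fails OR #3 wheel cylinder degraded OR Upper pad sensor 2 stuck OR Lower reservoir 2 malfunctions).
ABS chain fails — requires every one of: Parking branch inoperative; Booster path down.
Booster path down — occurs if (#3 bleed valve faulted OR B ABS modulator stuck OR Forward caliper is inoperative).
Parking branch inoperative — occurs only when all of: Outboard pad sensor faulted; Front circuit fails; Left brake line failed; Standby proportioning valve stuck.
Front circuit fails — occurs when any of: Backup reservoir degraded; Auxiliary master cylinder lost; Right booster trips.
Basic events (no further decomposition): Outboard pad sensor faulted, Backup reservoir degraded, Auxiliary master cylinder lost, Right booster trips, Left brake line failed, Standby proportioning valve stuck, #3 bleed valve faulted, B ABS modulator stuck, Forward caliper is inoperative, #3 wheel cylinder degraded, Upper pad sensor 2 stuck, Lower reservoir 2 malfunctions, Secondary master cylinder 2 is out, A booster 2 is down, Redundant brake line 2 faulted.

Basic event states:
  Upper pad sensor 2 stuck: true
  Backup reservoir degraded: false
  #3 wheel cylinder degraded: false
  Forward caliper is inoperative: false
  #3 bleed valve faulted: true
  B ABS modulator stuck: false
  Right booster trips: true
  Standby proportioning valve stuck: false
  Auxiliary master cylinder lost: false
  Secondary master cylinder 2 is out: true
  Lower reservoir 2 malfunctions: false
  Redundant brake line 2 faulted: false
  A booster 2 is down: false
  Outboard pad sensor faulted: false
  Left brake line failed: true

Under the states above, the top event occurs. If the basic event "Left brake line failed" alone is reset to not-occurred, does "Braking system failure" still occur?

Counterfactual: set "Left brake line failed" to not occurred.
Front circuit fails [OR]: Backup reservoir degraded=not, Auxiliary master cylinder lost=not, Right booster trips=occurs → at least one input occurs → occurs.
Parking branch inoperative [AND]: Outboard pad sensor faulted=not, Front circuit fails=occurs, Left brake line failed=not, Standby proportioning valve stuck=not → not all inputs occur → does not occur.
Booster path down [OR]: #3 bleed valve faulted=occurs, B ABS modulator stuck=not, Forward caliper is inoperative=not → at least one input occurs → occurs.
ABS chain fails [AND]: Parking branch inoperative=not, Booster path down=occurs → not all inputs occur → does not occur.
Rear circuit fails [OR]: ABS chain fails=not, #3 wheel cylinder degraded=not, Upper pad sensor 2 stuck=occurs, Lower reservoir 2 malfunctions=not → at least one input occurs → occurs.
Service line inoperative [AND]: Rear circuit fails=occurs, Secondary master cylinder 2 is out=occurs → all inputs occur → occurs.
Braking system failure [OR]: Service line inoperative=occurs, A booster 2 is down=not, Redundant brake line 2 faulted=not → at least one input occurs → occurs.

Yes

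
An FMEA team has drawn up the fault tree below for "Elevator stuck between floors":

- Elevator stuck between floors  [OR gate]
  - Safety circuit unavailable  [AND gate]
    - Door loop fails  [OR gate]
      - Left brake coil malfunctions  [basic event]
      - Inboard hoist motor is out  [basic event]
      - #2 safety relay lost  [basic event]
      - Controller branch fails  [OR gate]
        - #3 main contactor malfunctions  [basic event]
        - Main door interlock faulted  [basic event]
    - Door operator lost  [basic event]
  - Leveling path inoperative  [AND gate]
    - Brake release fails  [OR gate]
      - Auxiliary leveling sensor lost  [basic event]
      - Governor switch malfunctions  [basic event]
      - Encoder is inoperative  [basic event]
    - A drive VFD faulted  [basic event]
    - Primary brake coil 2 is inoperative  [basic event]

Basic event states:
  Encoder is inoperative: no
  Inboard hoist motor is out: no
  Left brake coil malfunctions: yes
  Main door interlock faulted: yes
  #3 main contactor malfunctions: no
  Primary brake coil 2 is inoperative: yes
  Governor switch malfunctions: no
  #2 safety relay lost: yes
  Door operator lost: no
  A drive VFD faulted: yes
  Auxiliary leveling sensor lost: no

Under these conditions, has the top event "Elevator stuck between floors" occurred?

No

Controller branch fails [OR]: #3 main contactor malfunctions=not, Main door interlock faulted=occurs → at least one input occurs → occurs.
Door loop fails [OR]: Left brake coil malfunctions=occurs, Inboard hoist motor is out=not, #2 safety relay lost=occurs, Controller branch fails=occurs → at least one input occurs → occurs.
Safety circuit unavailable [AND]: Door loop fails=occurs, Door operator lost=not → not all inputs occur → does not occur.
Brake release fails [OR]: Auxiliary leveling sensor lost=not, Governor switch malfunctions=not, Encoder is inoperative=not → no input occurs → does not occur.
Leveling path inoperative [AND]: Brake release fails=not, A drive VFD faulted=occurs, Primary brake coil 2 is inoperative=occurs → not all inputs occur → does not occur.
Elevator stuck between floors [OR]: Safety circuit unavailable=not, Leveling path inoperative=not → no input occurs → does not occur.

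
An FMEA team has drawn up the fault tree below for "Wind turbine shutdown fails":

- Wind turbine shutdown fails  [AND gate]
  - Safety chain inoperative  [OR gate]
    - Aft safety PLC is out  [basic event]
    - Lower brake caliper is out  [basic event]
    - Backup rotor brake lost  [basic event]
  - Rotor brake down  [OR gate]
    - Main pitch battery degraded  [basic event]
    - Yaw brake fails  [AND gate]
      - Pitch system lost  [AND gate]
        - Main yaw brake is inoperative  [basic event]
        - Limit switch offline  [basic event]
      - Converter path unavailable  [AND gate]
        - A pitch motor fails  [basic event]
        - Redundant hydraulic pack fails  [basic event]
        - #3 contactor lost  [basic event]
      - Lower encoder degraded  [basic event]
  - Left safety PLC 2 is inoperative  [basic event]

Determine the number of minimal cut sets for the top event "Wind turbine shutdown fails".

6

Safety chain inoperative [OR]: union of children's cut sets → 3 cut set(s).
Pitch system lost [AND]: one cut set from each child combined → 1 × 1 = 1 cut set(s).
Converter path unavailable [AND]: one cut set from each child combined → 1 × 1 × 1 = 1 cut set(s).
Yaw brake fails [AND]: one cut set from each child combined → 1 × 1 × 1 = 1 cut set(s).
Rotor brake down [OR]: union of children's cut sets → 2 cut set(s).
Wind turbine shutdown fails [AND]: one cut set from each child combined → 3 × 2 × 1 = 6 cut set(s).
Minimal cut sets: {Aft safety PLC is out, Left safety PLC 2 is inoperative, Main pitch battery degraded}; {#3 contactor lost, A pitch motor fails, Aft safety PLC is out, Left safety PLC 2 is inoperative, Limit switch offline, Lower encoder degraded, Main yaw brake is inoperative, Redundant hydraulic pack fails}; {Left safety PLC 2 is inoperative, Lower brake caliper is out, Main pitch battery degraded}; {#3 contactor lost, A pitch motor fails, Left safety PLC 2 is inoperative, Limit switch offline, Lower brake caliper is out, Lower encoder degraded, Main yaw brake is inoperative, Redundant hydraulic pack fails}; {Backup rotor brake lost, Left safety PLC 2 is inoperative, Main pitch battery degraded}; {#3 contactor lost, A pitch motor fails, Backup rotor brake lost, Left safety PLC 2 is inoperative, Limit switch offline, Lower encoder degraded, Main yaw brake is inoperative, Redundant hydraulic pack fails}.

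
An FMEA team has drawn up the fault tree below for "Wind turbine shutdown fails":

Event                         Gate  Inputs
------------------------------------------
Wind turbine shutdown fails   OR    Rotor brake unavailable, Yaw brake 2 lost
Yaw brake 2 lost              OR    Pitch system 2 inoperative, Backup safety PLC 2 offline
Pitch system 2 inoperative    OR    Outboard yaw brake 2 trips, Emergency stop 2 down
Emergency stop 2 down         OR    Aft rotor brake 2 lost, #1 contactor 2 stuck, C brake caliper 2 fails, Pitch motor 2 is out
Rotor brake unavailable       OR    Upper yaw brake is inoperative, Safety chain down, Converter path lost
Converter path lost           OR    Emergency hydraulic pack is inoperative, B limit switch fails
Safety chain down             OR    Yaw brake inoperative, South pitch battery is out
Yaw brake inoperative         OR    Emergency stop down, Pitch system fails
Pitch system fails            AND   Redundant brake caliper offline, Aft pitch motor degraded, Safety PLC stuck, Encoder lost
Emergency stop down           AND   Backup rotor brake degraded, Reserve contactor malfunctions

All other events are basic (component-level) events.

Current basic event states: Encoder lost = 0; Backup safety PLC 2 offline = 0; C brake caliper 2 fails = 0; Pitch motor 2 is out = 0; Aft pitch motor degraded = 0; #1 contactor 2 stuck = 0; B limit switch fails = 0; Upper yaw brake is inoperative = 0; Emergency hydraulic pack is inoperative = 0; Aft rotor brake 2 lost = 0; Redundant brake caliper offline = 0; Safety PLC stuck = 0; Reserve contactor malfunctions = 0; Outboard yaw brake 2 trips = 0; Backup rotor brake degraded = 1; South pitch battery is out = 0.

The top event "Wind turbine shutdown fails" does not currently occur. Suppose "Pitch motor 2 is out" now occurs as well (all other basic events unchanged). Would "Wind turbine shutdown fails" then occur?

Counterfactual: set "Pitch motor 2 is out" to occurred.
Emergency stop down [AND]: Backup rotor brake degraded=occurs, Reserve contactor malfunctions=not → not all inputs occur → does not occur.
Pitch system fails [AND]: Redundant brake caliper offline=not, Aft pitch motor degraded=not, Safety PLC stuck=not, Encoder lost=not → not all inputs occur → does not occur.
Yaw brake inoperative [OR]: Emergency stop down=not, Pitch system fails=not → no input occurs → does not occur.
Safety chain down [OR]: Yaw brake inoperative=not, South pitch battery is out=not → no input occurs → does not occur.
Converter path lost [OR]: Emergency hydraulic pack is inoperative=not, B limit switch fails=not → no input occurs → does not occur.
Rotor brake unavailable [OR]: Upper yaw brake is inoperative=not, Safety chain down=not, Converter path lost=not → no input occurs → does not occur.
Emergency stop 2 down [OR]: Aft rotor brake 2 lost=not, #1 contactor 2 stuck=not, C brake caliper 2 fails=not, Pitch motor 2 is out=occurs → at least one input occurs → occurs.
Pitch system 2 inoperative [OR]: Outboard yaw brake 2 trips=not, Emergency stop 2 down=occurs → at least one input occurs → occurs.
Yaw brake 2 lost [OR]: Pitch system 2 inoperative=occurs, Backup safety PLC 2 offline=not → at least one input occurs → occurs.
Wind turbine shutdown fails [OR]: Rotor brake unavailable=not, Yaw brake 2 lost=occurs → at least one input occurs → occurs.

Yes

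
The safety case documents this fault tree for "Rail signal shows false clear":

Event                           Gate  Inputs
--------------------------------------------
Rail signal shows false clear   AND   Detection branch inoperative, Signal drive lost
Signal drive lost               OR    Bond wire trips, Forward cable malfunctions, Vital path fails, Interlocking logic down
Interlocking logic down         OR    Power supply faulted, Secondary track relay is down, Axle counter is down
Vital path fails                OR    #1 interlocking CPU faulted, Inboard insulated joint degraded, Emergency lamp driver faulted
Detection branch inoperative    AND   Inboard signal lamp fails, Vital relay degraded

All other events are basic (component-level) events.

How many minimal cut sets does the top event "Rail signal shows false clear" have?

Detection branch inoperative [AND]: one cut set from each child combined → 1 × 1 = 1 cut set(s).
Vital path fails [OR]: union of children's cut sets → 3 cut set(s).
Interlocking logic down [OR]: union of children's cut sets → 3 cut set(s).
Signal drive lost [OR]: union of children's cut sets → 8 cut set(s).
Rail signal shows false clear [AND]: one cut set from each child combined → 1 × 8 = 8 cut set(s).
Minimal cut sets: {Bond wire trips, Inboard signal lamp fails, Vital relay degraded}; {Forward cable malfunctions, Inboard signal lamp fails, Vital relay degraded}; {#1 interlocking CPU faulted, Inboard signal lamp fails, Vital relay degraded}; {Inboard insulated joint degraded, Inboard signal lamp fails, Vital relay degraded}; {Emergency lamp driver faulted, Inboard signal lamp fails, Vital relay degraded}; {Inboard signal lamp fails, Power supply faulted, Vital relay degraded}; {Inboard signal lamp fails, Secondary track relay is down, Vital relay degraded}; {Axle counter is down, Inboard signal lamp fails, Vital relay degraded}.

8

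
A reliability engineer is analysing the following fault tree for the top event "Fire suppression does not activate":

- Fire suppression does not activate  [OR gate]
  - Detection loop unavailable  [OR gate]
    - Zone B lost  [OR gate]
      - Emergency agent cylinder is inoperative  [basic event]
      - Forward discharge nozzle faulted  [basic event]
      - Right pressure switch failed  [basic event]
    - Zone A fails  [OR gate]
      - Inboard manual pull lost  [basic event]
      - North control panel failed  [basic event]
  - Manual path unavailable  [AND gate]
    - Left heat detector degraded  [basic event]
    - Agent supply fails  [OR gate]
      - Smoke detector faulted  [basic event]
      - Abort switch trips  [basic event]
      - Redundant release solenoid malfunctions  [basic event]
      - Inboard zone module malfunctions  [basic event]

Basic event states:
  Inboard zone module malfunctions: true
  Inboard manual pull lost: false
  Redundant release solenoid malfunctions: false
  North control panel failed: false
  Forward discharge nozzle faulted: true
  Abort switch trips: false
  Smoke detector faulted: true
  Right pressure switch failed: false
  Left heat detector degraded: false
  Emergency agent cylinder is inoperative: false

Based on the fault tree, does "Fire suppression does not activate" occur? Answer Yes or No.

Zone B lost [OR]: Emergency agent cylinder is inoperative=not, Forward discharge nozzle faulted=occurs, Right pressure switch failed=not → at least one input occurs → occurs.
Zone A fails [OR]: Inboard manual pull lost=not, North control panel failed=not → no input occurs → does not occur.
Detection loop unavailable [OR]: Zone B lost=occurs, Zone A fails=not → at least one input occurs → occurs.
Agent supply fails [OR]: Smoke detector faulted=occurs, Abort switch trips=not, Redundant release solenoid malfunctions=not, Inboard zone module malfunctions=occurs → at least one input occurs → occurs.
Manual path unavailable [AND]: Left heat detector degraded=not, Agent supply fails=occurs → not all inputs occur → does not occur.
Fire suppression does not activate [OR]: Detection loop unavailable=occurs, Manual path unavailable=not → at least one input occurs → occurs.

Yes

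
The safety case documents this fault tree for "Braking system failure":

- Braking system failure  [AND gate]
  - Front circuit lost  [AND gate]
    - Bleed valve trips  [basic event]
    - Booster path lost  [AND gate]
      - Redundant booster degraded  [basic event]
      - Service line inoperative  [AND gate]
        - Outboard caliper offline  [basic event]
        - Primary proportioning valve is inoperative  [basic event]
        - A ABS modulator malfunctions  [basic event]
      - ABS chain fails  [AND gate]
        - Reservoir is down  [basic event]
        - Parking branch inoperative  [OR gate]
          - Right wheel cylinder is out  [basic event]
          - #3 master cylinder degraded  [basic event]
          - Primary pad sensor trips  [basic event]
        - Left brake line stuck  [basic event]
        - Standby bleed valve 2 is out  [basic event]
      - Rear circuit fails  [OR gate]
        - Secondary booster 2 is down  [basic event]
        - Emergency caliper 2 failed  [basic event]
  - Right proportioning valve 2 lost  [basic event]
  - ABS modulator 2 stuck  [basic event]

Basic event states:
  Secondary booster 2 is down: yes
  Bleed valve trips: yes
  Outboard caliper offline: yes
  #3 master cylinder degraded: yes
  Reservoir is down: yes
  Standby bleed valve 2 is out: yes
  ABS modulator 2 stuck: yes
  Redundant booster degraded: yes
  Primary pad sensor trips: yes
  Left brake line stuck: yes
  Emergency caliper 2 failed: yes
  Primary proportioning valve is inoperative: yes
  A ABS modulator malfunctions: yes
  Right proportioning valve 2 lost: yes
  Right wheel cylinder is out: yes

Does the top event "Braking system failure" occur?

Service line inoperative [AND]: Outboard caliper offline=occurs, Primary proportioning valve is inoperative=occurs, A ABS modulator malfunctions=occurs → all inputs occur → occurs.
Parking branch inoperative [OR]: Right wheel cylinder is out=occurs, #3 master cylinder degraded=occurs, Primary pad sensor trips=occurs → at least one input occurs → occurs.
ABS chain fails [AND]: Reservoir is down=occurs, Parking branch inoperative=occurs, Left brake line stuck=occurs, Standby bleed valve 2 is out=occurs → all inputs occur → occurs.
Rear circuit fails [OR]: Secondary booster 2 is down=occurs, Emergency caliper 2 failed=occurs → at least one input occurs → occurs.
Booster path lost [AND]: Redundant booster degraded=occurs, Service line inoperative=occurs, ABS chain fails=occurs, Rear circuit fails=occurs → all inputs occur → occurs.
Front circuit lost [AND]: Bleed valve trips=occurs, Booster path lost=occurs → all inputs occur → occurs.
Braking system failure [AND]: Front circuit lost=occurs, Right proportioning valve 2 lost=occurs, ABS modulator 2 stuck=occurs → all inputs occur → occurs.

Yes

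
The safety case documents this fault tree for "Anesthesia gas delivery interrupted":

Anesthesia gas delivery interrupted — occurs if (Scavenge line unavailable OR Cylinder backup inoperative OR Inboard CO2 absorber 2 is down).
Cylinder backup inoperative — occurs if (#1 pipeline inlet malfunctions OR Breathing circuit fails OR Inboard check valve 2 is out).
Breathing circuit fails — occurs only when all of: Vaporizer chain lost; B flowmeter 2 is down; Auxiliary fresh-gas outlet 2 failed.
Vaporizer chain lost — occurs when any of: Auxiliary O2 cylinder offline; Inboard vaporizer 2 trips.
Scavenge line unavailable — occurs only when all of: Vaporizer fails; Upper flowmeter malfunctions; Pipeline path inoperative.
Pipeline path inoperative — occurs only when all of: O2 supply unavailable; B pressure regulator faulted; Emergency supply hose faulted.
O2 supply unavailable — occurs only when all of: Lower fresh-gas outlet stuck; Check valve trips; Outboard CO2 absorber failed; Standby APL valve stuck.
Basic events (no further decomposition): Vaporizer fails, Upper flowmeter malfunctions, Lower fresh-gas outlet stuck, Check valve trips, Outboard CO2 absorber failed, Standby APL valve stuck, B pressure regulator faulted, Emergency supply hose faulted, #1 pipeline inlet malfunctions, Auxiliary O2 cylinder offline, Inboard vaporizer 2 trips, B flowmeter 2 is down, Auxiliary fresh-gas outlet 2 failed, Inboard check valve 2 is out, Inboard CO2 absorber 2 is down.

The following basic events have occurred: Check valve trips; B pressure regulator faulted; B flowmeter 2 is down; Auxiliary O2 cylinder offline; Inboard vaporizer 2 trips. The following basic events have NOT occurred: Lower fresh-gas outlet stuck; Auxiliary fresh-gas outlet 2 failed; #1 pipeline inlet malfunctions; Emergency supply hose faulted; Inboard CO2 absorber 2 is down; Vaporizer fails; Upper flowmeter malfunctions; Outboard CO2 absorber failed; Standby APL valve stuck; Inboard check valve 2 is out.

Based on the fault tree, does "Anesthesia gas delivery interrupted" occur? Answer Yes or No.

No

O2 supply unavailable [AND]: Lower fresh-gas outlet stuck=not, Check valve trips=occurs, Outboard CO2 absorber failed=not, Standby APL valve stuck=not → not all inputs occur → does not occur.
Pipeline path inoperative [AND]: O2 supply unavailable=not, B pressure regulator faulted=occurs, Emergency supply hose faulted=not → not all inputs occur → does not occur.
Scavenge line unavailable [AND]: Vaporizer fails=not, Upper flowmeter malfunctions=not, Pipeline path inoperative=not → not all inputs occur → does not occur.
Vaporizer chain lost [OR]: Auxiliary O2 cylinder offline=occurs, Inboard vaporizer 2 trips=occurs → at least one input occurs → occurs.
Breathing circuit fails [AND]: Vaporizer chain lost=occurs, B flowmeter 2 is down=occurs, Auxiliary fresh-gas outlet 2 failed=not → not all inputs occur → does not occur.
Cylinder backup inoperative [OR]: #1 pipeline inlet malfunctions=not, Breathing circuit fails=not, Inboard check valve 2 is out=not → no input occurs → does not occur.
Anesthesia gas delivery interrupted [OR]: Scavenge line unavailable=not, Cylinder backup inoperative=not, Inboard CO2 absorber 2 is down=not → no input occurs → does not occur.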